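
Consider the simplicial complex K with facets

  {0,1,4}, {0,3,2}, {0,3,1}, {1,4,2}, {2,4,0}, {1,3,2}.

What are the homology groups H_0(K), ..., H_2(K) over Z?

We work with the vertex ordering 0 < 1 < 2 < 3 < 4. The simplices of K, each written with vertices in increasing order, are:

  0-simplices (5): [0], [1], [2], [3], [4]
  1-simplices (9): [0,1], [0,2], [0,3], [0,4], [1,2], [1,3], [1,4], [2,3], [2,4]
  2-simplices (6): [0,1,3], [0,1,4], [0,2,3], [0,2,4], [1,2,3], [1,2,4]

giving chain groups C_0 ≅ Z^5, C_1 ≅ Z^9, C_2 ≅ Z^6.

∂_1: C_1 → C_0 is given by ∂[p,q] = [q] − [p]. For instance
  ∂[0,2] = [2] − [0].
The resulting 5×9 matrix has rank 4, and its Smith normal form has invariant factors (1,1,1,1).

The boundary map ∂_2: C_2 → C_1 maps a triangle to the signed sum of its edges. For instance
  ∂[0,1,4] = [1,4] − [0,4] + [0,1],
  ∂[0,2,3] = [2,3] − [0,3] + [0,2].
The 9×6 boundary matrix has rank 5 and Smith normal form diag(1,1,1,1,1).

Computing H_k = (kernel of ∂_k) / (image of ∂_{k+1}):

  H_0: rank C_0 − rank ∂_1 = 5 − 4 = 1, and the invariant factors of ∂_1 are all 1, so H_0 = Z.
  H_1: rank ker ∂_1 − rank ∂_2 = (9 − 4) − 5 = 0, and the invariant factors of ∂_2 are all 1, so H_1 = 0.
  H_2: rank ker ∂_2 − rank ∂_3 = (6 − 5) − 0 = 1, and there is no ∂_3, so H_2 = Z.

As a check, the Euler characteristic is 5 − 9 + 6 = 2, which agrees with 1 − 0 + 1 = 2.

H_0 ≅ Z,  H_1 = 0,  H_2 ≅ Z.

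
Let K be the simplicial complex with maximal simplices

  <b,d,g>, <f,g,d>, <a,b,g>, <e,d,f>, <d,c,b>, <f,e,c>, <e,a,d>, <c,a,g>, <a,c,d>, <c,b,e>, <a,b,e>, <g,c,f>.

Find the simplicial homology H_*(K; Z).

H_0 = Z,  H_1 = Z/2,  H_2 = 0.

Order the vertices as a < b < c < d < e < f < g. Listing each simplex with vertices in this order, K has dimension 2 with simplices:

  0-simplices (7): a, b, c, d, e, f, g
  1-simplices (18): ab, ac, ad, ae, ag, bc, bd, be, bg, cd, ce, cf, cg, de, df, dg, ef, fg
  2-simplices (12): abe, abg, acd, acg, ade, bcd, bce, bdg, cef, cfg, def, dfg

Hence C_0 ≅ Z^7, C_1 ≅ Z^18, C_2 ≅ Z^12.

The boundary map ∂_1: C_1 → C_0 sends each edge [p,q] (with p < q) to q − p.
As a 7×18 matrix over Z this has rank 6, with invariant factors (1,1,1,1,1,1).

Boundary ∂_2: C_2 → C_1 acts by ∂[p,q,r] = [q,r] − [p,r] + [p,q]. For instance
  ∂bdg = dg − bg + bd,
  ∂bcd = cd − bd + bc.
This gives a 18×12 integer matrix of rank 12; reducing to Smith normal form yields diagonal entries (1,1,1,1,1,1,1,1,1,1,1,2).

Reading off H_k = ker ∂_k / im ∂_{k+1}:

  H_0: rank C_0 − rank ∂_1 = 7 − 6 = 1, and the invariant factors of ∂_1 are all 1, so H_0 ≅ Z.
  H_1: rank ker ∂_1 − rank ∂_2 = (18 − 6) − 12 = 0, and ∂_2 has invariant factor 2 > 1, so H_1 ≅ Z/2.
  H_2: rank ker ∂_2 − rank ∂_3 = (12 − 12) − 0 = 0, and there is no ∂_3, so H_2 ≅ 0.

(K is a triangulation of the real projective plane RP^2.)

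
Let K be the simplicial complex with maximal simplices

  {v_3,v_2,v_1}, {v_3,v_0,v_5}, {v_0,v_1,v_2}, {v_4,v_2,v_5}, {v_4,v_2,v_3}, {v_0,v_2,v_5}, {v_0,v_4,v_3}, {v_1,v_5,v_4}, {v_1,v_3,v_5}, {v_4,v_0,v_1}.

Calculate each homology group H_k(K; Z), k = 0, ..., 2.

H_0 ≅ Z,  H_1 ≅ Z/2,  H_2 = 0.

K has 6 vertices, 15 edges, 10 triangles.
rank ∂_0 = 0, rank ∂_1 = 5 ⇒ b_0 = 6 − 0 − 5 = 1; all invariant factors of ∂_1 are 1 so no torsion. So H_0 ≅ Z.
rank ∂_1 = 5, rank ∂_2 = 10 ⇒ b_1 = 15 − 5 − 10 = 0; ∂_2 has invariant factor(s) [2] giving torsion. So H_1 ≅ Z/2.
rank ∂_2 = 10, rank ∂_3 = 0 ⇒ b_2 = 10 − 10 − 0 = 0. So H_2 ≅ 0.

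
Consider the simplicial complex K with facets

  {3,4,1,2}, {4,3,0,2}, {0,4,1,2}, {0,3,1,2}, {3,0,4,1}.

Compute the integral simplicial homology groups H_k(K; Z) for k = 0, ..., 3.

Order the vertices as 0 < 1 < 2 < 3 < 4. Listing each simplex with vertices in this order, K has dimension 3 with simplices:

  0-simplices (5): [0], [1], [2], [3], [4]
  1-simplices (10): [0,1], [0,2], [0,3], [0,4], [1,2], [1,3], [1,4], [2,3], [2,4], [3,4]
  2-simplices (10): [0,1,2], [0,1,3], [0,1,4], [0,2,3], [0,2,4], [0,3,4], [1,2,3], [1,2,4], [1,3,4], [2,3,4]
  3-simplices (5): [0,1,2,3], [0,1,2,4], [0,1,3,4], [0,2,3,4], [1,2,3,4]

so the chain groups are C_0 ≅ Z^5, C_1 ≅ Z^10, C_2 ≅ Z^10, C_3 ≅ Z^5.

Boundary ∂_1: C_1 → C_0 is given by ∂[p,q] = [q] − [p].
As a 5×10 matrix over Z this has rank 4, with invariant factors (1,1,1,1).

The boundary map ∂_2: C_2 → C_1 sends each 2-simplex [p,q,r] to [q,r] − [p,r] + [p,q]. For instance
  ∂[0,1,4] = [1,4] − [0,4] + [0,1],
  ∂[0,1,3] = [1,3] − [0,3] + [0,1].
This gives a 10×10 integer matrix of rank 6; reducing to Smith normal form yields diagonal entries (1,1,1,1,1,1).

Boundary ∂_3: C_3 → C_2 sends each 3-simplex σ to the alternating sum Σ_i (−1)^i (σ with its i-th vertex removed). For instance
  ∂[1,2,3,4] = [2,3,4] − [1,3,4] + [1,2,4] − [1,2,3],
  ∂[0,1,3,4] = [1,3,4] − [0,3,4] + [0,1,4] − [0,1,3].
As a 10×5 matrix over Z this has rank 4, with invariant factors (1,1,1,1).

Computing H_k = (kernel of ∂_k) / (image of ∂_{k+1}):

  H_0: rank C_0 − rank ∂_1 = 5 − 4 = 1, and the invariant factors of ∂_1 are all 1, so H_0 = Z.
  H_1: rank ker ∂_1 − rank ∂_2 = (10 − 4) − 6 = 0, and the invariant factors of ∂_2 are all 1, so H_1 = 0.
  H_2: rank ker ∂_2 − rank ∂_3 = (10 − 6) − 4 = 0, and the invariant factors of ∂_3 are all 1, so H_2 = 0.
  H_3: rank ker ∂_3 − rank ∂_4 = (5 − 4) − 0 = 1, and there is no ∂_4, so H_3 = Z.

H_0 ≅ Z,  H_1 = 0,  H_2 = 0,  H_3 ≅ Z.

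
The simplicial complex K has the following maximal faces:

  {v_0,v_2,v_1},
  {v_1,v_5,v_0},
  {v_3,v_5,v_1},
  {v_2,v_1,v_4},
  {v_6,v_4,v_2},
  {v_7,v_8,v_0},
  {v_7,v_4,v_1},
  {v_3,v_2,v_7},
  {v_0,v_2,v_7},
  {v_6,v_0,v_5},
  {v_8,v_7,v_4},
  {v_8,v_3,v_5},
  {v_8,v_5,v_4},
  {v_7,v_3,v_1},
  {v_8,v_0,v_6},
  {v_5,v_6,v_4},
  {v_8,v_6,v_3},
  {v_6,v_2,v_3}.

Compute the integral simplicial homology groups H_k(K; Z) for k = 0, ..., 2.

Fix the vertex order v_0 < v_1 < v_2 < v_3 < v_4 < v_5 < v_6 < v_7 < v_8 and write every simplex with vertices in increasing order. Then dim K = 2 and the simplices of K are:

  0-simplices (9): [v_0], [v_1], [v_2], [v_3], [v_4], [v_5], [v_6], [v_7], [v_8]
  1-simplices (27): (27 of them)
  2-simplices (18): (18 of them)

Hence C_0 ≅ Z^9, C_1 ≅ Z^27, C_2 ≅ Z^18.

∂_1: C_1 → C_0 maps an edge to its endpoints' difference, ∂[p,q] = q − p.
This gives a 9×27 integer matrix of rank 8; reducing to Smith normal form yields diagonal entries (1,1,1,1,1,1,1,1).

Boundary ∂_2: C_2 → C_1 sends each 2-simplex [p,q,r] to [q,r] − [p,r] + [p,q]. For instance
  ∂[v_1,v_3,v_5] = [v_3,v_5] − [v_1,v_5] + [v_1,v_3],
  ∂[v_2,v_3,v_7] = [v_3,v_7] − [v_2,v_7] + [v_2,v_3].
This gives a 27×18 integer matrix of rank 18; reducing to Smith normal form yields diagonal entries (1,1,1,1,1,1,1,1,1,1,1,1,1,1,1,1,1,2).

Reading off H_k = ker ∂_k / im ∂_{k+1}:

  H_0: rank C_0 − rank ∂_1 = 9 − 8 = 1, and the invariant factors of ∂_1 are all 1, so H_0 = Z.
  H_1: rank ker ∂_1 − rank ∂_2 = (27 − 8) − 18 = 1, and ∂_2 has invariant factor 2 > 1, so H_1 = Z ⊕ Z/2.
  H_2: rank ker ∂_2 − rank ∂_3 = (18 − 18) − 0 = 0, and there is no ∂_3, so H_2 = 0.

As a check, the Euler characteristic is 9 − 27 + 18 = 0, which agrees with 1 − 1 + 0 = 0.

H_0 = Z,  H_1 = Z ⊕ Z/2,  H_2 = 0.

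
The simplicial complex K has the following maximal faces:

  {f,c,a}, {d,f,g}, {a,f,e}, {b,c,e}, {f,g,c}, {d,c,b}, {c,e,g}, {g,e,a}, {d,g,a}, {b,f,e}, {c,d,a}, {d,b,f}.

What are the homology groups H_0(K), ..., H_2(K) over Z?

H_0 ≅ Z,  H_1 ≅ Z/2Z,  H_2 = 0.

We work with the vertex ordering a < b < c < d < e < f < g. The simplices of K, each written with vertices in increasing order, are:

  0-simplices (7): a, b, c, d, e, f, g
  1-simplices (18): ac, ad, ae, af, ag, bc, bd, be, bf, cd, ce, cf, cg, df, dg, ef, eg, fg
  2-simplices (12): acd, acf, adg, aef, aeg, bcd, bce, bdf, bef, ceg, cfg, dfg

so the chain groups are C_0 ≅ Z^7, C_1 ≅ Z^18, C_2 ≅ Z^12.

∂_1: C_1 → C_0 maps an edge to its endpoints' difference, ∂[p,q] = q − p. For instance
  ∂cd = d − c.
As a 7×18 matrix over Z this has rank 6, with invariant factors (1,1,1,1,1,1).

∂_2: C_2 → C_1 acts by ∂[p,q,r] = [q,r] − [p,r] + [p,q]. For instance
  ∂bef = ef − bf + be,
  ∂ceg = eg − cg + ce.
This gives a 18×12 integer matrix of rank 12; reducing to Smith normal form yields diagonal entries (1,1,1,1,1,1,1,1,1,1,1,2).

Computing H_k = (kernel of ∂_k) / (image of ∂_{k+1}):

  H_0: rank C_0 − rank ∂_1 = 7 − 6 = 1, and the invariant factors of ∂_1 are all 1, so H_0 ≅ Z.
  H_1: rank ker ∂_1 − rank ∂_2 = (18 − 6) − 12 = 0, and ∂_2 has invariant factor 2 > 1, so H_1 ≅ Z/2Z.
  H_2: rank ker ∂_2 − rank ∂_3 = (12 − 12) − 0 = 0, and there is no ∂_3, so H_2 ≅ 0.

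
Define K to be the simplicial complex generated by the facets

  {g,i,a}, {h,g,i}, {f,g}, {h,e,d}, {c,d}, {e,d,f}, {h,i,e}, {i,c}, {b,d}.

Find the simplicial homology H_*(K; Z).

H_0 = Z,  H_1 = Z^2,  H_2 = 0.

Take the total order a < b < c < d < e < f < g < h < i on the vertex set. Then K (dimension 2) consists of the simplices:

  0-simplices (9): a, b, c, d, e, f, g, h, i
  1-simplices (15): ag, ai, bd, cd, ci, de, df, dh, ef, eh, ei, fg, gh, gi, hi
  2-simplices (5): agi, def, deh, ehi, ghi

giving chain groups C_0 ≅ Z^9, C_1 ≅ Z^15, C_2 ≅ Z^5.

The boundary map ∂_1: C_1 → C_0 sends each edge [p,q] (with p < q) to q − p. For instance
  ∂gh = h − g.
This gives a 9×15 integer matrix of rank 8; reducing to Smith normal form yields diagonal entries (1,1,1,1,1,1,1,1).

The boundary map ∂_2: C_2 → C_1 sends each 2-simplex [p,q,r] to [q,r] − [p,r] + [p,q]. For instance
  ∂ehi = hi − ei + eh,
  ∂ghi = hi − gi + gh.
The 15×5 boundary matrix has rank 5 and Smith normal form diag(1,1,1,1,1).

Now H_k = ker ∂_k / im ∂_{k+1}, so:

  H_0: rank C_0 − rank ∂_1 = 9 − 8 = 1, and the invariant factors of ∂_1 are all 1, so H_0 ≅ Z.
  H_1: rank ker ∂_1 − rank ∂_2 = (15 − 8) − 5 = 2, and the invariant factors of ∂_2 are all 1, so H_1 ≅ Z^2.
  H_2: rank ker ∂_2 − rank ∂_3 = (5 − 5) − 0 = 0, and there is no ∂_3, so H_2 ≅ 0.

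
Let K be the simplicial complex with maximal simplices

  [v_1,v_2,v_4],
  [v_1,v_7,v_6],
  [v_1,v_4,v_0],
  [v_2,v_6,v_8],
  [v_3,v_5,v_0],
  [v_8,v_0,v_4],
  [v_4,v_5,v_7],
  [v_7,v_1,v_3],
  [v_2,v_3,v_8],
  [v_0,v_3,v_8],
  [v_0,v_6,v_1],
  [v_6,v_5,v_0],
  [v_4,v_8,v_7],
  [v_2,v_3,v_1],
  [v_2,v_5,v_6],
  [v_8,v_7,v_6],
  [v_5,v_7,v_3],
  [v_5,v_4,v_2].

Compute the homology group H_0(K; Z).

Take the total order v_0 < v_1 < v_2 < v_3 < v_4 < v_5 < v_6 < v_7 < v_8 on the vertex set. Then K (dimension 2) consists of the simplices:

  0-simplices (9): [v_0], [v_1], [v_2], [v_3], [v_4], [v_5], [v_6], [v_7], [v_8]
  1-simplices (27): (27 of them)
  2-simplices (18): (18 of them)

so the chain groups are C_0 ≅ Z^9, C_1 ≅ Z^27, C_2 ≅ Z^18.

The boundary map ∂_1: C_1 → C_0 sends each edge [p,q] (with p < q) to q − p. For instance
  ∂[v_2,v_3] = [v_3] − [v_2].
As a 9×27 matrix over Z this has rank 8, with invariant factors (1,1,1,1,1,1,1,1).

∂_2: C_2 → C_1 maps a triangle to the signed sum of its edges. For instance
  ∂[v_4,v_5,v_7] = [v_5,v_7] − [v_4,v_7] + [v_4,v_5],
  ∂[v_2,v_5,v_6] = [v_5,v_6] − [v_2,v_6] + [v_2,v_5].
This gives a 27×18 integer matrix of rank 17; reducing to Smith normal form yields diagonal entries (1,1,1,1,1,1,1,1,1,1,1,1,1,1,1,1,1).

From H_k ≅ ker(∂_k) / im(∂_{k+1}) we obtain:

  H_0: rank C_0 − rank ∂_1 = 9 − 8 = 1, and the invariant factors of ∂_1 are all 1, so H_0 ≅ Z.

H_0 = Z.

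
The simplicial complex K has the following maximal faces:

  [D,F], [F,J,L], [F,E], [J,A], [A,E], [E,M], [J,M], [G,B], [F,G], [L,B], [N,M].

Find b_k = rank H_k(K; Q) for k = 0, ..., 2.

b_0 = 1, b_1 = 3, b_2 = 0.

Fix the vertex order A < B < D < E < F < G < J < L < M < N and write every simplex with vertices in increasing order. Then dim K = 2 and the simplices of K are:

  0-simplices (10): A, B, D, E, F, G, J, L, M, N
  1-simplices (13): AE, AJ, BG, BL, DF, EF, EM, FG, FJ, FL, JL, JM, MN
  2-simplices (1): FJL

Hence C_0 ≅ Z^10, C_1 ≅ Z^13, C_2 ≅ Z^1.

Boundary ∂_1: C_1 → C_0 is given by ∂[p,q] = [q] − [p].
The 10×13 boundary matrix has rank 9 and Smith normal form diag(1,1,1,1,1,1,1,1,1).

Boundary ∂_2: C_2 → C_1 maps a triangle to the signed sum of its edges. For instance
  ∂FJL = JL − FL + FJ.
The 13×1 boundary matrix has rank 1 and Smith normal form diag(1).

Reading off H_k = ker ∂_k / im ∂_{k+1}:

  H_0: rank C_0 − rank ∂_1 = 10 − 9 = 1, and the invariant factors of ∂_1 are all 1, so H_0 = Z.
  H_1: rank ker ∂_1 − rank ∂_2 = (13 − 9) − 1 = 3, and the invariant factors of ∂_2 are all 1, so H_1 = Z^3.
  H_2: rank ker ∂_2 − rank ∂_3 = (1 − 1) − 0 = 0, and there is no ∂_3, so H_2 = 0.

Hence the Betti numbers are b_0 = 1, b_1 = 3, b_2 = 0.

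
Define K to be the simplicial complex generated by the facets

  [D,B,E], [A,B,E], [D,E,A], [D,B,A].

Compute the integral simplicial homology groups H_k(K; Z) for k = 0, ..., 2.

We work with the vertex ordering A < B < D < E. The simplices of K, each written with vertices in increasing order, are:

  0-simplices (4): A, B, D, E
  1-simplices (6): AB, AD, AE, BD, BE, DE
  2-simplices (4): ABD, ABE, ADE, BDE

Hence C_0 ≅ Z^4, C_1 ≅ Z^6, C_2 ≅ Z^4.

∂_1: C_1 → C_0 sends each edge [p,q] (with p < q) to q − p. For instance
  ∂AB = B − A.
The 4×6 boundary matrix has rank 3 and Smith normal form diag(1,1,1).

∂_2: C_2 → C_1 maps a triangle to the signed sum of its edges. For instance
  ∂ADE = DE − AE + AD,
  ∂BDE = DE − BE + BD.
The resulting 6×4 matrix has rank 3, and its Smith normal form has invariant factors (1,1,1).

Computing H_k = (kernel of ∂_k) / (image of ∂_{k+1}):

  H_0: rank C_0 − rank ∂_1 = 4 − 3 = 1, and the invariant factors of ∂_1 are all 1, so H_0 ≅ Z.
  H_1: rank ker ∂_1 − rank ∂_2 = (6 − 3) − 3 = 0, and the invariant factors of ∂_2 are all 1, so H_1 ≅ 0.
  H_2: rank ker ∂_2 − rank ∂_3 = (4 − 3) − 0 = 1, and there is no ∂_3, so H_2 ≅ Z.

As a check, the Euler characteristic is 4 − 6 + 4 = 2, which agrees with 1 − 0 + 1 = 2.
(K is a triangulation of the 2-sphere S^2.)

H_0 = Z,  H_1 = 0,  H_2 = Z.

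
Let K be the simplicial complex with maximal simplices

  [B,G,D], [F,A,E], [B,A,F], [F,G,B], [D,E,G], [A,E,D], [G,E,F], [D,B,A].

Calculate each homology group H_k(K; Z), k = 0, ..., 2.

H_0 ≅ Z,  H_1 = 0,  H_2 ≅ Z.

We work with the vertex ordering A < B < D < E < F < G. The simplices of K, each written with vertices in increasing order, are:

  0-simplices (6): A, B, D, E, F, G
  1-simplices (12): AB, AD, AE, AF, BD, BF, BG, DE, DG, EF, EG, FG
  2-simplices (8): ABD, ABF, ADE, AEF, BDG, BFG, DEG, EFG

so the chain groups are C_0 ≅ Z^6, C_1 ≅ Z^12, C_2 ≅ Z^8.

The boundary map ∂_1: C_1 → C_0 sends each edge [p,q] (with p < q) to q − p. For instance
  ∂EG = G − E.
The 6×12 boundary matrix has rank 5 and Smith normal form diag(1,1,1,1,1).

∂_2: C_2 → C_1 sends each 2-simplex [p,q,r] to [q,r] − [p,r] + [p,q]. For instance
  ∂ABD = BD − AD + AB,
  ∂EFG = FG − EG + EF.
This gives a 12×8 integer matrix of rank 7; reducing to Smith normal form yields diagonal entries (1,1,1,1,1,1,1).

Reading off H_k = ker ∂_k / im ∂_{k+1}:

  H_0: rank C_0 − rank ∂_1 = 6 − 5 = 1, and the invariant factors of ∂_1 are all 1, so H_0 ≅ Z.
  H_1: rank ker ∂_1 − rank ∂_2 = (12 − 5) − 7 = 0, and the invariant factors of ∂_2 are all 1, so H_1 ≅ 0.
  H_2: rank ker ∂_2 − rank ∂_3 = (8 − 7) − 0 = 1, and there is no ∂_3, so H_2 ≅ Z.

(K is a triangulation of the 2-sphere S^2.)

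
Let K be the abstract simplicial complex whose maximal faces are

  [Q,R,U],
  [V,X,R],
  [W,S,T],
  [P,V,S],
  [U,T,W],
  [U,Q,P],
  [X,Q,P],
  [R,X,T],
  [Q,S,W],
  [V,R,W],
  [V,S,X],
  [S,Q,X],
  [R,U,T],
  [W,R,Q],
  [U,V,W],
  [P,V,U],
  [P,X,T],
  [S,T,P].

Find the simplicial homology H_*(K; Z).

H_0 ≅ Z,  H_1 ≅ Z ⊕ Z/2,  H_2 = 0.

K has 9 vertices, 27 edges, 18 triangles.
rank ∂_0 = 0, rank ∂_1 = 8 ⇒ b_0 = 9 − 0 − 8 = 1; all invariant factors of ∂_1 are 1 so no torsion. So H_0 ≅ Z.
rank ∂_1 = 8, rank ∂_2 = 18 ⇒ b_1 = 27 − 8 − 18 = 1; ∂_2 has invariant factor(s) [2] giving torsion. So H_1 ≅ Z ⊕ Z/2.
rank ∂_2 = 18, rank ∂_3 = 0 ⇒ b_2 = 18 − 18 − 0 = 0. So H_2 ≅ 0.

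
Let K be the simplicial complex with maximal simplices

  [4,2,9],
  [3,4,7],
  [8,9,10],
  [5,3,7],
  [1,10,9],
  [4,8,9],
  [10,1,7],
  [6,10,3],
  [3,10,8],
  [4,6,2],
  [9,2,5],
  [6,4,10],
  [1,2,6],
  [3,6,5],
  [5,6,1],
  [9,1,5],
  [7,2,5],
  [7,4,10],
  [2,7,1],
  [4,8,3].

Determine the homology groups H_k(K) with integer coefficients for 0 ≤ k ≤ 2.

K has 10 vertices, 30 edges, 20 triangles.
rank ∂_0 = 0, rank ∂_1 = 9 ⇒ b_0 = 10 − 0 − 9 = 1; all invariant factors of ∂_1 are 1 so no torsion. So H_0 ≅ Z.
rank ∂_1 = 9, rank ∂_2 = 20 ⇒ b_1 = 30 − 9 − 20 = 1; ∂_2 has invariant factor(s) [2] giving torsion. So H_1 ≅ Z × Z/2.
rank ∂_2 = 20, rank ∂_3 = 0 ⇒ b_2 = 20 − 20 − 0 = 0. So H_2 ≅ 0.

H_0 ≅ Z,  H_1 ≅ Z × Z/2,  H_2 = 0.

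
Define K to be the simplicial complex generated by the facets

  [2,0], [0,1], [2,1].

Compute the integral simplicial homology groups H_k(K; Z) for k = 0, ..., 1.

H_0 ≅ Z,  H_1 ≅ Z.

Take the total order 0 < 1 < 2 on the vertex set. Then K (dimension 1) consists of the simplices:

  0-simplices (3): [0], [1], [2]
  1-simplices (3): [0,1], [0,2], [1,2]

Hence C_0 ≅ Z^3, C_1 ≅ Z^3.

Boundary ∂_1: C_1 → C_0 maps an edge to its endpoints' difference, ∂[p,q] = q − p. For instance
  ∂[0,2] = [2] − [0].
This gives a 3×3 integer matrix of rank 2; reducing to Smith normal form yields diagonal entries (1,1).

Reading off H_k = ker ∂_k / im ∂_{k+1}:

  H_0: rank C_0 − rank ∂_1 = 3 − 2 = 1, and the invariant factors of ∂_1 are all 1, so H_0 = Z.
  H_1: rank ker ∂_1 − rank ∂_2 = (3 − 2) − 0 = 1, and there is no ∂_2, so H_1 = Z.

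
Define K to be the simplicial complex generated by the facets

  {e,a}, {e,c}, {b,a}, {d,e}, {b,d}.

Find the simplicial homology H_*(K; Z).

Order the vertices as a < b < c < d < e. Listing each simplex with vertices in this order, K has dimension 1 with simplices:

  0-simplices (5): a, b, c, d, e
  1-simplices (5): ab, ae, bd, ce, de

so the chain groups are C_0 ≅ Z^5, C_1 ≅ Z^5.

The boundary map ∂_1: C_1 → C_0 is given by ∂[p,q] = [q] − [p].
This gives a 5×5 integer matrix of rank 4; reducing to Smith normal form yields diagonal entries (1,1,1,1).

From H_k ≅ ker(∂_k) / im(∂_{k+1}) we obtain:

  H_0: rank C_0 − rank ∂_1 = 5 − 4 = 1, and the invariant factors of ∂_1 are all 1, so H_0 ≅ Z.
  H_1: rank ker ∂_1 − rank ∂_2 = (5 − 4) − 0 = 1, and there is no ∂_2, so H_1 ≅ Z.

As a check, the Euler characteristic is 5 − 5 = 0, which agrees with 1 − 1 = 0.

H_0 ≅ Z,  H_1 ≅ Z.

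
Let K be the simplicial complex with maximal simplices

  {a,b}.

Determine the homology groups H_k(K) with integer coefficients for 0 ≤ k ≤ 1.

H_0 = Z,  H_1 = 0.

Take the total order a < b on the vertex set. Then K (dimension 1) consists of the simplices:

  0-simplices (2): a, b
  1-simplices (1): ab

giving chain groups C_0 ≅ Z^2, C_1 ≅ Z^1.

Boundary ∂_1: C_1 → C_0 maps an edge to its endpoints' difference, ∂[p,q] = q − p. For instance
  ∂ab = b − a.
The resulting 2×1 matrix has rank 1, and its Smith normal form has invariant factors (1).

Reading off H_k = ker ∂_k / im ∂_{k+1}:

  H_0: rank C_0 − rank ∂_1 = 2 − 1 = 1, and the invariant factors of ∂_1 are all 1, so H_0 ≅ Z.
  H_1: rank ker ∂_1 − rank ∂_2 = (1 − 1) − 0 = 0, and there is no ∂_2, so H_1 ≅ 0.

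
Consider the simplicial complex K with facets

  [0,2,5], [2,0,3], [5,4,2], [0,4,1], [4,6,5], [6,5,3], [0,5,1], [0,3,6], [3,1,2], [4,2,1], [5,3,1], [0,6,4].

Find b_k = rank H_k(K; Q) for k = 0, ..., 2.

We work with the vertex ordering 0 < 1 < 2 < 3 < 4 < 5 < 6. The simplices of K, each written with vertices in increasing order, are:

  0-simplices (7): [0], [1], [2], [3], [4], [5], [6]
  1-simplices (18): [0,1], [0,2], [0,3], [0,4], [0,5], [0,6], [1,2], [1,3], [1,4], [1,5], [2,3], [2,4], [2,5], [3,5], [3,6], [4,5], [4,6], [5,6]
  2-simplices (12): [0,1,4], [0,1,5], [0,2,3], [0,2,5], [0,3,6], [0,4,6], [1,2,3], [1,2,4], [1,3,5], [2,4,5], [3,5,6], [4,5,6]

so the chain groups are C_0 ≅ Z^7, C_1 ≅ Z^18, C_2 ≅ Z^12.

∂_1: C_1 → C_0 sends each edge [p,q] (with p < q) to q − p. For instance
  ∂[0,5] = [5] − [0].
As a 7×18 matrix over Z this has rank 6, with invariant factors (1,1,1,1,1,1).

The boundary map ∂_2: C_2 → C_1 sends each 2-simplex [p,q,r] to [q,r] − [p,r] + [p,q]. For instance
  ∂[4,5,6] = [5,6] − [4,6] + [4,5],
  ∂[0,1,4] = [1,4] − [0,4] + [0,1].
This gives a 18×12 integer matrix of rank 12; reducing to Smith normal form yields diagonal entries (1,1,1,1,1,1,1,1,1,1,1,2).

From H_k ≅ ker(∂_k) / im(∂_{k+1}) we obtain:

  H_0: rank C_0 − rank ∂_1 = 7 − 6 = 1, and the invariant factors of ∂_1 are all 1, so H_0 ≅ Z.
  H_1: rank ker ∂_1 − rank ∂_2 = (18 − 6) − 12 = 0, and ∂_2 has invariant factor 2 > 1, so H_1 ≅ Z/2Z.
  H_2: rank ker ∂_2 − rank ∂_3 = (12 − 12) − 0 = 0, and there is no ∂_3, so H_2 ≅ 0.

As a check, the Euler characteristic is 7 − 18 + 12 = 1, which agrees with 1 − 0 + 0 = 1.

Hence the Betti numbers are b_0 = 1, b_1 = 0, b_2 = 0.

b_0 = 1, b_1 = 0, b_2 = 0.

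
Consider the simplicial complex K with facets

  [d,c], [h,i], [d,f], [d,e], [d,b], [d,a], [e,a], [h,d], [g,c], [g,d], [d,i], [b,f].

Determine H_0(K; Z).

Order the vertices as a < b < c < d < e < f < g < h < i. Listing each simplex with vertices in this order, K has dimension 1 with simplices:

  0-simplices (9): a, b, c, d, e, f, g, h, i
  1-simplices (12): ad, ae, bd, bf, cd, cg, de, df, dg, dh, di, hi

so the chain groups are C_0 ≅ Z^9, C_1 ≅ Z^12.

∂_1: C_1 → C_0 maps an edge to its endpoints' difference, ∂[p,q] = q − p. For instance
  ∂bd = d − b.
The resulting 9×12 matrix has rank 8, and its Smith normal form has invariant factors (1,1,1,1,1,1,1,1).

From H_k ≅ ker(∂_k) / im(∂_{k+1}) we obtain:

  H_0: rank C_0 − rank ∂_1 = 9 − 8 = 1, and the invariant factors of ∂_1 are all 1, so H_0 ≅ Z.

H_0 ≅ Z.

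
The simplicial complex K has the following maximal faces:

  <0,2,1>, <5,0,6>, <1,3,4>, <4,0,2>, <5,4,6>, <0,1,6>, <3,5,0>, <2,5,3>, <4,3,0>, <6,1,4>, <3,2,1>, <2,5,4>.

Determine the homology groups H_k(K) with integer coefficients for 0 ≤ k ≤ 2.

H_0 = Z,  H_1 = Z/2Z,  H_2 = 0.

Take the total order 0 < 1 < 2 < 3 < 4 < 5 < 6 on the vertex set. Then K (dimension 2) consists of the simplices:

  0-simplices (7): [0], [1], [2], [3], [4], [5], [6]
  1-simplices (18): [0,1], [0,2], [0,3], [0,4], [0,5], [0,6], [1,2], [1,3], [1,4], [1,6], [2,3], [2,4], [2,5], [3,4], [3,5], [4,5], [4,6], [5,6]
  2-simplices (12): [0,1,2], [0,1,6], [0,2,4], [0,3,4], [0,3,5], [0,5,6], [1,2,3], [1,3,4], [1,4,6], [2,3,5], [2,4,5], [4,5,6]

so the chain groups are C_0 ≅ Z^7, C_1 ≅ Z^18, C_2 ≅ Z^12.

∂_1: C_1 → C_0 maps an edge to its endpoints' difference, ∂[p,q] = q − p. For instance
  ∂[1,2] = [2] − [1].
This gives a 7×18 integer matrix of rank 6; reducing to Smith normal form yields diagonal entries (1,1,1,1,1,1).

The boundary map ∂_2: C_2 → C_1 maps a triangle to the signed sum of its edges. For instance
  ∂[0,3,5] = [3,5] − [0,5] + [0,3],
  ∂[0,1,2] = [1,2] − [0,2] + [0,1].
This gives a 18×12 integer matrix of rank 12; reducing to Smith normal form yields diagonal entries (1,1,1,1,1,1,1,1,1,1,1,2).

Reading off H_k = ker ∂_k / im ∂_{k+1}:

  H_0: rank C_0 − rank ∂_1 = 7 − 6 = 1, and the invariant factors of ∂_1 are all 1, so H_0 = Z.
  H_1: rank ker ∂_1 − rank ∂_2 = (18 − 6) − 12 = 0, and ∂_2 has invariant factor 2 > 1, so H_1 = Z/2Z.
  H_2: rank ker ∂_2 − rank ∂_3 = (12 − 12) − 0 = 0, and there is no ∂_3, so H_2 = 0.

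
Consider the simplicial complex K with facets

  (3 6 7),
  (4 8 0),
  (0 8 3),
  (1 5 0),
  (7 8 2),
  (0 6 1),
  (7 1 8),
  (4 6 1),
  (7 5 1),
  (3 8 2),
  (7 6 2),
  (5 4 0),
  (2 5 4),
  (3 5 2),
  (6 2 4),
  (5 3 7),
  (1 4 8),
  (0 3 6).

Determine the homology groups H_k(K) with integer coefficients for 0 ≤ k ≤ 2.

K has 9 vertices, 27 edges, 18 triangles.
rank ∂_0 = 0, rank ∂_1 = 8 ⇒ b_0 = 9 − 0 − 8 = 1; all invariant factors of ∂_1 are 1 so no torsion. So H_0 = Z.
rank ∂_1 = 8, rank ∂_2 = 18 ⇒ b_1 = 27 − 8 − 18 = 1; ∂_2 has invariant factor(s) [2] giving torsion. So H_1 = Z × Z/2.
rank ∂_2 = 18, rank ∂_3 = 0 ⇒ b_2 = 18 − 18 − 0 = 0. So H_2 = 0.

H_0 ≅ Z,  H_1 ≅ Z × Z/2,  H_2 = 0.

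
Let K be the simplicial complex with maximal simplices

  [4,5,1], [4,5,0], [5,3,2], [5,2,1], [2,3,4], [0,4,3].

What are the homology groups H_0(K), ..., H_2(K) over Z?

Order the vertices as 0 < 1 < 2 < 3 < 4 < 5. Listing each simplex with vertices in this order, K has dimension 2 with simplices:

  0-simplices (6): [0], [1], [2], [3], [4], [5]
  1-simplices (12): [0,3], [0,4], [0,5], [1,2], [1,4], [1,5], [2,3], [2,4], [2,5], [3,4], [3,5], [4,5]
  2-simplices (6): [0,3,4], [0,4,5], [1,2,5], [1,4,5], [2,3,4], [2,3,5]

giving chain groups C_0 ≅ Z^6, C_1 ≅ Z^12, C_2 ≅ Z^6.

The boundary map ∂_1: C_1 → C_0 is given by ∂[p,q] = [q] − [p].
This gives a 6×12 integer matrix of rank 5; reducing to Smith normal form yields diagonal entries (1,1,1,1,1).

∂_2: C_2 → C_1 maps a triangle to the signed sum of its edges. For instance
  ∂[0,4,5] = [4,5] − [0,5] + [0,4],
  ∂[1,2,5] = [2,5] − [1,5] + [1,2].
The resulting 12×6 matrix has rank 6, and its Smith normal form has invariant factors (1,1,1,1,1,1).

From H_k ≅ ker(∂_k) / im(∂_{k+1}) we obtain:

  H_0: rank C_0 − rank ∂_1 = 6 − 5 = 1, and the invariant factors of ∂_1 are all 1, so H_0 = Z.
  H_1: rank ker ∂_1 − rank ∂_2 = (12 − 5) − 6 = 1, and the invariant factors of ∂_2 are all 1, so H_1 = Z.
  H_2: rank ker ∂_2 − rank ∂_3 = (6 − 6) − 0 = 0, and there is no ∂_3, so H_2 = 0.

(K is a triangulation of the cylinder S^1 x I.)

H_0 = Z,  H_1 = Z,  H_2 = 0.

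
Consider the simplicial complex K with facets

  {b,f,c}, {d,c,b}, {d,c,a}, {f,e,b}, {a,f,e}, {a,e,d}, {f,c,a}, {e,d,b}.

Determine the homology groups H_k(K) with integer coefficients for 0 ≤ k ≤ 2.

Take the total order a < b < c < d < e < f on the vertex set. Then K (dimension 2) consists of the simplices:

  0-simplices (6): a, b, c, d, e, f
  1-simplices (12): ac, ad, ae, af, bc, bd, be, bf, cd, cf, de, ef
  2-simplices (8): acd, acf, ade, aef, bcd, bcf, bde, bef

giving chain groups C_0 ≅ Z^6, C_1 ≅ Z^12, C_2 ≅ Z^8.

Boundary ∂_1: C_1 → C_0 sends each edge [p,q] (with p < q) to q − p.
As a 6×12 matrix over Z this has rank 5, with invariant factors (1,1,1,1,1).

Boundary ∂_2: C_2 → C_1 acts by ∂[p,q,r] = [q,r] − [p,r] + [p,q]. For instance
  ∂acf = cf − af + ac,
  ∂ade = de − ae + ad.
The resulting 12×8 matrix has rank 7, and its Smith normal form has invariant factors (1,1,1,1,1,1,1).

Now H_k = ker ∂_k / im ∂_{k+1}, so:

  H_0: rank C_0 − rank ∂_1 = 6 − 5 = 1, and the invariant factors of ∂_1 are all 1, so H_0 = Z.
  H_1: rank ker ∂_1 − rank ∂_2 = (12 − 5) − 7 = 0, and the invariant factors of ∂_2 are all 1, so H_1 = 0.
  H_2: rank ker ∂_2 − rank ∂_3 = (8 − 7) − 0 = 1, and there is no ∂_3, so H_2 = Z.

(K is a triangulation of the 2-sphere S^2.)

H_0 ≅ Z,  H_1 = 0,  H_2 ≅ Z.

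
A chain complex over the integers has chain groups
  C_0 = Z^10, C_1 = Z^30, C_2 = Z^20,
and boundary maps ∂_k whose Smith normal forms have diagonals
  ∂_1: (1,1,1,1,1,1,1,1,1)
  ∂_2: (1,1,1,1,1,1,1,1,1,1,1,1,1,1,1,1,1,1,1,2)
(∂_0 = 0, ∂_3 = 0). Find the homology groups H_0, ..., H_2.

H_0 = Z,  H_1 = Z ⊕ Z/2Z,  H_2 = 0.

H_0: b_0 = 10 − 0 − 9 = 1; torsion from ∂_1 factors > 1: none. So H_0 = Z.
H_1: b_1 = 30 − 9 − 20 = 1; torsion from ∂_2 factors > 1: [2]. So H_1 = Z ⊕ Z/2Z.
H_2: b_2 = 20 − 20 − 0 = 0; torsion from ∂_3 factors > 1: none. So H_2 = 0.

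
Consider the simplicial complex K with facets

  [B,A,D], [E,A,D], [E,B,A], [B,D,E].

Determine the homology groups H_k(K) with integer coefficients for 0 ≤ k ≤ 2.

H_0 ≅ Z,  H_1 = 0,  H_2 ≅ Z.

We work with the vertex ordering A < B < D < E. The simplices of K, each written with vertices in increasing order, are:

  0-simplices (4): A, B, D, E
  1-simplices (6): AB, AD, AE, BD, BE, DE
  2-simplices (4): ABD, ABE, ADE, BDE

Hence C_0 ≅ Z^4, C_1 ≅ Z^6, C_2 ≅ Z^4.

Boundary ∂_1: C_1 → C_0 sends each edge [p,q] (with p < q) to q − p.
As a 4×6 matrix over Z this has rank 3, with invariant factors (1,1,1).

Boundary ∂_2: C_2 → C_1 acts by ∂[p,q,r] = [q,r] − [p,r] + [p,q]. For instance
  ∂ABD = BD − AD + AB,
  ∂ADE = DE − AE + AD.
As a 6×4 matrix over Z this has rank 3, with invariant factors (1,1,1).

From H_k ≅ ker(∂_k) / im(∂_{k+1}) we obtain:

  H_0: rank C_0 − rank ∂_1 = 4 − 3 = 1, and the invariant factors of ∂_1 are all 1, so H_0 ≅ Z.
  H_1: rank ker ∂_1 − rank ∂_2 = (6 − 3) − 3 = 0, and the invariant factors of ∂_2 are all 1, so H_1 ≅ 0.
  H_2: rank ker ∂_2 − rank ∂_3 = (4 − 3) − 0 = 1, and there is no ∂_3, so H_2 ≅ Z.

As a check, the Euler characteristic is 4 − 6 + 4 = 2, which agrees with 1 − 0 + 1 = 2.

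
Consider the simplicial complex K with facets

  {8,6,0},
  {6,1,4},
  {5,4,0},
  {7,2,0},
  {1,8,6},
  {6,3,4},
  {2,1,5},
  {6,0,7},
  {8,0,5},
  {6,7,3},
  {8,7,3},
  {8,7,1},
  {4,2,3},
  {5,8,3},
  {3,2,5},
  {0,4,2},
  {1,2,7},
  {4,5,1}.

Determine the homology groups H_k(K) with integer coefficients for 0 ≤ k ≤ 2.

Order the vertices as 0 < 1 < 2 < 3 < 4 < 5 < 6 < 7 < 8. Listing each simplex with vertices in this order, K has dimension 2 with simplices:

  0-simplices (9): [0], [1], [2], [3], [4], [5], [6], [7], [8]
  1-simplices (27): (27 of them)
  2-simplices (18): [0,2,4], [0,2,7], [0,4,5], [0,5,8], [0,6,7], [0,6,8], [1,2,5], [1,2,7], [1,4,5], [1,4,6], [1,6,8], [1,7,8], [2,3,4], [2,3,5], [3,4,6], [3,5,8], [3,6,7], [3,7,8]

Hence C_0 ≅ Z^9, C_1 ≅ Z^27, C_2 ≅ Z^18.

The boundary map ∂_1: C_1 → C_0 sends each edge [p,q] (with p < q) to q − p. For instance
  ∂[0,7] = [7] − [0].
As a 9×27 matrix over Z this has rank 8, with invariant factors (1,1,1,1,1,1,1,1).

Boundary ∂_2: C_2 → C_1 acts by ∂[p,q,r] = [q,r] − [p,r] + [p,q]. For instance
  ∂[1,4,5] = [4,5] − [1,5] + [1,4],
  ∂[0,5,8] = [5,8] − [0,8] + [0,5].
This gives a 27×18 integer matrix of rank 18; reducing to Smith normal form yields diagonal entries (1,1,1,1,1,1,1,1,1,1,1,1,1,1,1,1,1,2).

Computing H_k = (kernel of ∂_k) / (image of ∂_{k+1}):

  H_0: rank C_0 − rank ∂_1 = 9 − 8 = 1, and the invariant factors of ∂_1 are all 1, so H_0 = Z.
  H_1: rank ker ∂_1 − rank ∂_2 = (27 − 8) − 18 = 1, and ∂_2 has invariant factor 2 > 1, so H_1 = Z ⊕ Z/2.
  H_2: rank ker ∂_2 − rank ∂_3 = (18 − 18) − 0 = 0, and there is no ∂_3, so H_2 = 0.

H_0 = Z,  H_1 = Z ⊕ Z/2,  H_2 = 0.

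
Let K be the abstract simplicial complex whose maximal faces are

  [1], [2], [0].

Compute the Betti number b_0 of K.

b_0 = 3.

We work with the vertex ordering 0 < 1 < 2. The simplices of K, each written with vertices in increasing order, are:

  0-simplices (3): [0], [1], [2]

so the chain groups are C_0 ≅ Z^3.

Now H_k = ker ∂_k / im ∂_{k+1}, so:

  H_0: rank C_0 − rank ∂_1 = 3 − 0 = 3, and there is no ∂_1, so H_0 = Z^3.

Hence the Betti numbers are b_0 = 3.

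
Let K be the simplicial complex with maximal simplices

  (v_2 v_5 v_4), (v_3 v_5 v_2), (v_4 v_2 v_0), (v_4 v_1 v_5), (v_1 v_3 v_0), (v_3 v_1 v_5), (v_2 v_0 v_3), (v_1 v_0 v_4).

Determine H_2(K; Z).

We work with the vertex ordering v_0 < v_1 < v_2 < v_3 < v_4 < v_5. The simplices of K, each written with vertices in increasing order, are:

  0-simplices (6): [v_0], [v_1], [v_2], [v_3], [v_4], [v_5]
  1-simplices (12): [v_0,v_1], [v_0,v_2], [v_0,v_3], [v_0,v_4], [v_1,v_3], [v_1,v_4], [v_1,v_5], [v_2,v_3], [v_2,v_4], [v_2,v_5], [v_3,v_5], [v_4,v_5]
  2-simplices (8): [v_0,v_1,v_3], [v_0,v_1,v_4], [v_0,v_2,v_3], [v_0,v_2,v_4], [v_1,v_3,v_5], [v_1,v_4,v_5], [v_2,v_3,v_5], [v_2,v_4,v_5]

Hence C_0 ≅ Z^6, C_1 ≅ Z^12, C_2 ≅ Z^8.

∂_1: C_1 → C_0 is given by ∂[p,q] = [q] − [p]. For instance
  ∂[v_0,v_1] = [v_1] − [v_0].
As a 6×12 matrix over Z this has rank 5, with invariant factors (1,1,1,1,1).

The boundary map ∂_2: C_2 → C_1 maps a triangle to the signed sum of its edges. For instance
  ∂[v_1,v_3,v_5] = [v_3,v_5] − [v_1,v_5] + [v_1,v_3],
  ∂[v_0,v_2,v_4] = [v_2,v_4] − [v_0,v_4] + [v_0,v_2].
The 12×8 boundary matrix has rank 7 and Smith normal form diag(1,1,1,1,1,1,1).

Computing H_k = (kernel of ∂_k) / (image of ∂_{k+1}):

  H_2: rank ker ∂_2 − rank ∂_3 = (8 − 7) − 0 = 1, and there is no ∂_3, so H_2 ≅ Z.

H_2 ≅ Z.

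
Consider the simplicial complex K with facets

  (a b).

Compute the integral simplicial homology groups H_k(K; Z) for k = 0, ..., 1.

H_0 = Z,  H_1 = 0.

Fix the vertex order a < b and write every simplex with vertices in increasing order. Then dim K = 1 and the simplices of K are:

  0-simplices (2): a, b
  1-simplices (1): ab

Hence C_0 ≅ Z^2, C_1 ≅ Z^1.

The boundary map ∂_1: C_1 → C_0 maps an edge to its endpoints' difference, ∂[p,q] = q − p.
As a 2×1 matrix over Z this has rank 1, with invariant factors (1).

Reading off H_k = ker ∂_k / im ∂_{k+1}:

  H_0: rank C_0 − rank ∂_1 = 2 − 1 = 1, and the invariant factors of ∂_1 are all 1, so H_0 ≅ Z.
  H_1: rank ker ∂_1 − rank ∂_2 = (1 − 1) − 0 = 0, and there is no ∂_2, so H_1 ≅ 0.

As a check, the Euler characteristic is 2 − 1 = 1, which agrees with 1 − 0 = 1.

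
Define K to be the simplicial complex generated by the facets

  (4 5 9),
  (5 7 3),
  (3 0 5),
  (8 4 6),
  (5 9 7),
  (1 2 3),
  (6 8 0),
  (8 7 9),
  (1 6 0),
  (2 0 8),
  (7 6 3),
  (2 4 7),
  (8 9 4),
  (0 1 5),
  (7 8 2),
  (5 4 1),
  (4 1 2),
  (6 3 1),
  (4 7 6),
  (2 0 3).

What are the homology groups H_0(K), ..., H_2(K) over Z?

H_0 = Z,  H_1 = Z × Z/2,  H_2 = 0.

We work with the vertex ordering 0 < 1 < 2 < 3 < 4 < 5 < 6 < 7 < 8 < 9. The simplices of K, each written with vertices in increasing order, are:

  0-simplices (10): [0], [1], [2], [3], [4], [5], [6], [7], [8], [9]
  1-simplices (30): (30 of them)
  2-simplices (20): (20 of them)

so the chain groups are C_0 ≅ Z^10, C_1 ≅ Z^30, C_2 ≅ Z^20.

∂_1: C_1 → C_0 maps an edge to its endpoints' difference, ∂[p,q] = q − p.
The 10×30 boundary matrix has rank 9 and Smith normal form diag(1,1,1,1,1,1,1,1,1).

Boundary ∂_2: C_2 → C_1 acts by ∂[p,q,r] = [q,r] − [p,r] + [p,q]. For instance
  ∂[1,2,4] = [2,4] − [1,4] + [1,2],
  ∂[4,6,7] = [6,7] − [4,7] + [4,6].
The 30×20 boundary matrix has rank 20 and Smith normal form diag(1,1,1,1,1,1,1,1,1,1,1,1,1,1,1,1,1,1,1,2).

From H_k ≅ ker(∂_k) / im(∂_{k+1}) we obtain:

  H_0: rank C_0 − rank ∂_1 = 10 − 9 = 1, and the invariant factors of ∂_1 are all 1, so H_0 ≅ Z.
  H_1: rank ker ∂_1 − rank ∂_2 = (30 − 9) − 20 = 1, and ∂_2 has invariant factor 2 > 1, so H_1 ≅ Z × Z/2.
  H_2: rank ker ∂_2 − rank ∂_3 = (20 − 20) − 0 = 0, and there is no ∂_3, so H_2 ≅ 0.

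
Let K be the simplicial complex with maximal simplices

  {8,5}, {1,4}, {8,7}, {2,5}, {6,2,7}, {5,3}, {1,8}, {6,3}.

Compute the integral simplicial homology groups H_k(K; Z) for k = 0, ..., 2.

Order the vertices as 1 < 2 < 3 < 4 < 5 < 6 < 7 < 8. Listing each simplex with vertices in this order, K has dimension 2 with simplices:

  0-simplices (8): [1], [2], [3], [4], [5], [6], [7], [8]
  1-simplices (10): [1,4], [1,8], [2,5], [2,6], [2,7], [3,5], [3,6], [5,8], [6,7], [7,8]
  2-simplices (1): [2,6,7]

so the chain groups are C_0 ≅ Z^8, C_1 ≅ Z^10, C_2 ≅ Z^1.

The boundary map ∂_1: C_1 → C_0 sends each edge [p,q] (with p < q) to q − p.
This gives a 8×10 integer matrix of rank 7; reducing to Smith normal form yields diagonal entries (1,1,1,1,1,1,1).

∂_2: C_2 → C_1 acts by ∂[p,q,r] = [q,r] − [p,r] + [p,q]. For instance
  ∂[2,6,7] = [6,7] − [2,7] + [2,6].
The resulting 10×1 matrix has rank 1, and its Smith normal form has invariant factors (1).

Computing H_k = (kernel of ∂_k) / (image of ∂_{k+1}):

  H_0: rank C_0 − rank ∂_1 = 8 − 7 = 1, and the invariant factors of ∂_1 are all 1, so H_0 ≅ Z.
  H_1: rank ker ∂_1 − rank ∂_2 = (10 − 7) − 1 = 2, and the invariant factors of ∂_2 are all 1, so H_1 ≅ Z^2.
  H_2: rank ker ∂_2 − rank ∂_3 = (1 − 1) − 0 = 0, and there is no ∂_3, so H_2 ≅ 0.

As a check, the Euler characteristic is 8 − 10 + 1 = -1, which agrees with 1 − 2 + 0 = -1.

H_0 = Z,  H_1 = Z^2,  H_2 = 0.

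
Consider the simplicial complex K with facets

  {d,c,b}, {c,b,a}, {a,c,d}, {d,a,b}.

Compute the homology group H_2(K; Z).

H_2 = Z.

K has 4 vertices, 6 edges, 4 triangles.
rank ∂_2 = 3, rank ∂_3 = 0 ⇒ b_2 = 4 − 3 − 0 = 1. So H_2 = Z.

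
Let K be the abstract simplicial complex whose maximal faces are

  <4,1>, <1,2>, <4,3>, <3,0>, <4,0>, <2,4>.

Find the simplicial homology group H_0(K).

H_0 ≅ Z.

Order the vertices as 0 < 1 < 2 < 3 < 4. Listing each simplex with vertices in this order, K has dimension 1 with simplices:

  0-simplices (5): [0], [1], [2], [3], [4]
  1-simplices (6): [0,3], [0,4], [1,2], [1,4], [2,4], [3,4]

Hence C_0 ≅ Z^5, C_1 ≅ Z^6.

∂_1: C_1 → C_0 sends each edge [p,q] (with p < q) to q − p. For instance
  ∂[1,2] = [2] − [1].
This gives a 5×6 integer matrix of rank 4; reducing to Smith normal form yields diagonal entries (1,1,1,1).

Now H_k = ker ∂_k / im ∂_{k+1}, so:

  H_0: rank C_0 − rank ∂_1 = 5 − 4 = 1, and the invariant factors of ∂_1 are all 1, so H_0 ≅ Z.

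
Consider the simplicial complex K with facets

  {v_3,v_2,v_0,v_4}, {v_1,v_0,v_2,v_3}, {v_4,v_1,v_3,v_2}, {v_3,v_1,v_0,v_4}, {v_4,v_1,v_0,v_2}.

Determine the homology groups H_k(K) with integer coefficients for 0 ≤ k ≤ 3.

We work with the vertex ordering v_0 < v_1 < v_2 < v_3 < v_4. The simplices of K, each written with vertices in increasing order, are:

  0-simplices (5): [v_0], [v_1], [v_2], [v_3], [v_4]
  1-simplices (10): [v_0,v_1], [v_0,v_2], [v_0,v_3], [v_0,v_4], [v_1,v_2], [v_1,v_3], [v_1,v_4], [v_2,v_3], [v_2,v_4], [v_3,v_4]
  2-simplices (10): [v_0,v_1,v_2], [v_0,v_1,v_3], [v_0,v_1,v_4], [v_0,v_2,v_3], [v_0,v_2,v_4], [v_0,v_3,v_4], [v_1,v_2,v_3], [v_1,v_2,v_4], [v_1,v_3,v_4], [v_2,v_3,v_4]
  3-simplices (5): [v_0,v_1,v_2,v_3], [v_0,v_1,v_2,v_4], [v_0,v_1,v_3,v_4], [v_0,v_2,v_3,v_4], [v_1,v_2,v_3,v_4]

giving chain groups C_0 ≅ Z^5, C_1 ≅ Z^10, C_2 ≅ Z^10, C_3 ≅ Z^5.

The boundary map ∂_1: C_1 → C_0 maps an edge to its endpoints' difference, ∂[p,q] = q − p. For instance
  ∂[v_0,v_3] = [v_3] − [v_0].
This gives a 5×10 integer matrix of rank 4; reducing to Smith normal form yields diagonal entries (1,1,1,1).

Boundary ∂_2: C_2 → C_1 maps a triangle to the signed sum of its edges. For instance
  ∂[v_0,v_3,v_4] = [v_3,v_4] − [v_0,v_4] + [v_0,v_3],
  ∂[v_2,v_3,v_4] = [v_3,v_4] − [v_2,v_4] + [v_2,v_3].
This gives a 10×10 integer matrix of rank 6; reducing to Smith normal form yields diagonal entries (1,1,1,1,1,1).

Boundary ∂_3: C_3 → C_2 sends each 3-simplex σ to the alternating sum Σ_i (−1)^i (σ with its i-th vertex removed). For instance
  ∂[v_0,v_1,v_2,v_3] = [v_1,v_2,v_3] − [v_0,v_2,v_3] + [v_0,v_1,v_3] − [v_0,v_1,v_2],
  ∂[v_0,v_1,v_2,v_4] = [v_1,v_2,v_4] − [v_0,v_2,v_4] + [v_0,v_1,v_4] − [v_0,v_1,v_2].
This gives a 10×5 integer matrix of rank 4; reducing to Smith normal form yields diagonal entries (1,1,1,1).

Computing H_k = (kernel of ∂_k) / (image of ∂_{k+1}):

  H_0: rank C_0 − rank ∂_1 = 5 − 4 = 1, and the invariant factors of ∂_1 are all 1, so H_0 ≅ Z.
  H_1: rank ker ∂_1 − rank ∂_2 = (10 − 4) − 6 = 0, and the invariant factors of ∂_2 are all 1, so H_1 ≅ 0.
  H_2: rank ker ∂_2 − rank ∂_3 = (10 − 6) − 4 = 0, and the invariant factors of ∂_3 are all 1, so H_2 ≅ 0.
  H_3: rank ker ∂_3 − rank ∂_4 = (5 − 4) − 0 = 1, and there is no ∂_4, so H_3 ≅ Z.

(K is a triangulation of the 3-sphere S^3.)

H_0 = Z,  H_1 = 0,  H_2 = 0,  H_3 = Z.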